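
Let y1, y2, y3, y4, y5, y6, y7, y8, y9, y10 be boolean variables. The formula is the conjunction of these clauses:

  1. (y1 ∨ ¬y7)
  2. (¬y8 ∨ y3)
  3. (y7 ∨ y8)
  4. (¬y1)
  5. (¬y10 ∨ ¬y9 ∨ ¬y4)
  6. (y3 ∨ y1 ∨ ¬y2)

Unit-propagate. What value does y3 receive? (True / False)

True

(¬y1) is a unit clause: y1 = False.
In (¬y7 ∨ y1), y1 is now false; ¬y7 must hold, so y7 = False.
From (y7 ∨ y8) and y7 = False: y8 = True.
In (y3 ∨ ¬y8), ¬y8 is now false; y3 must hold, so y3 = True.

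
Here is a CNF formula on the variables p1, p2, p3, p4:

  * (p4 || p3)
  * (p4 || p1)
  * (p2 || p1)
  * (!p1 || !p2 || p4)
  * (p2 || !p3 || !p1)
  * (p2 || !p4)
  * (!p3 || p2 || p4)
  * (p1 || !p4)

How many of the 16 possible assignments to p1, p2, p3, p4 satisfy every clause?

2

Satisfying assignments:
  p1=1 p2=1 p3=0 p4=1
  p1=1 p2=1 p3=1 p4=1
That's 2 in total.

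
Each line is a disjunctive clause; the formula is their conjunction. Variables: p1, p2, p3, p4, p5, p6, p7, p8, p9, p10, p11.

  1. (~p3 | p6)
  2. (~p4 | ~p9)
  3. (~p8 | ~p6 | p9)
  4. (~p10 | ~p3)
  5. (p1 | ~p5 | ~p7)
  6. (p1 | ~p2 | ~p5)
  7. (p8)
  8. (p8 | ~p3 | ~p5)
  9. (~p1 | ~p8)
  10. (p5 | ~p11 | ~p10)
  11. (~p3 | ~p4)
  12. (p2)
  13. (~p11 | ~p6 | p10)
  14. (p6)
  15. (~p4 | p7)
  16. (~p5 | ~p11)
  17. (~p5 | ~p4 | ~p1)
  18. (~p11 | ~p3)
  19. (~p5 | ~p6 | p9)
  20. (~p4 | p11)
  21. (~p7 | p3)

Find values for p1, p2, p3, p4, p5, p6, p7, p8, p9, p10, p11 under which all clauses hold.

p1=F, p2=T, p3=F, p4=F, p5=F, p6=T, p7=F, p8=T, p9=T, p10=F, p11=F

Check each clause:
  1. (~p3 | p6) — ~p3 is true.
  2. (~p4 | ~p9) — ~p4 is true.
  3. (p9 | ~p8 | ~p6) — p9 is true.
  4. (~p10 | ~p3) — ~p3 is true.
  5. (p1 | ~p7 | ~p5) — ~p5 is true.
  6. (~p5 | p1 | ~p2) — ~p5 is true.
  7. (p8) — p8 is true.
  8. (~p3 | ~p5 | p8) — p8 is true.
  9. (~p1 | ~p8) — ~p1 is true.
  10. (~p11 | p5 | ~p10) — ~p11 is true.
  11. (~p3 | ~p4) — ~p4 is true.
  12. (p2) — p2 is true.
  13. (~p6 | ~p11 | p10) — ~p11 is true.
  14. (p6) — p6 is true.
  15. (p7 | ~p4) — ~p4 is true.
  16. (~p5 | ~p11) — ~p5 is true.
  17. (~p5 | ~p1 | ~p4) — ~p5 is true.
  18. (~p3 | ~p11) — ~p11 is true.
  19. (~p5 | p9 | ~p6) — p9 is true.
  20. (p11 | ~p4) — ~p4 is true.
  21. (~p7 | p3) — ~p7 is true.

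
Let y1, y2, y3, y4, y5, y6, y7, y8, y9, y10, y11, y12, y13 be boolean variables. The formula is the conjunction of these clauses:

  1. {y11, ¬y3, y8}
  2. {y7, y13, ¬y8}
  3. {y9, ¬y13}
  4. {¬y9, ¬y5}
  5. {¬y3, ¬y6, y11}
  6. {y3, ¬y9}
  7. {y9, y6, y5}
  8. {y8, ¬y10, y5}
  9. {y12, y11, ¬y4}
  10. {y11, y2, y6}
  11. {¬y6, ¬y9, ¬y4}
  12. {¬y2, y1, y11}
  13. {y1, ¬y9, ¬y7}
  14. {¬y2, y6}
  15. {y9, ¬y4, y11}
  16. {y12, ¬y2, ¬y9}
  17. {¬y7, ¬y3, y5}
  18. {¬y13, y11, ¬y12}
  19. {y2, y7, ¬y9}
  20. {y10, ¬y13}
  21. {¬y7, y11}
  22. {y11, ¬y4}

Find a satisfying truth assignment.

Pure literal: y4 appears only negated; assign y4 = False.
Pure literal: y11 appears only positively; assign y11 = True.
Set y1 = False and propagate.
For the remaining variables, y2 = False, y3 = True, y5 = True, y6 = True, y7 = True, y8 = False, y9 = False, y10 = True, y12 = True, y13 = False works.

y1=F, y2=F, y3=T, y4=F, y5=T, y6=T, y7=T, y8=F, y9=F, y10=T, y11=T, y12=T, y13=F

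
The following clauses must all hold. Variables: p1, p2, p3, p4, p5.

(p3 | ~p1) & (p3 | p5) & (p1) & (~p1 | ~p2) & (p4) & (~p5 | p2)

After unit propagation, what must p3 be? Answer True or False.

(p1) is a unit clause: p1 = True.
From (p3 | ~p1) and p1 = True: p3 = True.

True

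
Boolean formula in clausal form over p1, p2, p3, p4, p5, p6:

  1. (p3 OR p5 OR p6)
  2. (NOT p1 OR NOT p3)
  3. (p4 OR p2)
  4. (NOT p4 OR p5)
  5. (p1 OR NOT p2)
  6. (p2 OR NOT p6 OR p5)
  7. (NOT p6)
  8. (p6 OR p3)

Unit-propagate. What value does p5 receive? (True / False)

Unit clause (NOT p6) sets p6 = False.
In (p6 OR p3), p6 is now false; p3 must hold, so p3 = True.
From (NOT p1 OR NOT p3) and p3 = True: p1 = False.
From (NOT p2 OR p1) and p1 = False: p2 = False.
(p2 OR p4): since p2 = False, the clause reduces to (p4). p4 = True.
(p5 OR NOT p4): since p4 = True, the clause reduces to (p5). p5 = True.

True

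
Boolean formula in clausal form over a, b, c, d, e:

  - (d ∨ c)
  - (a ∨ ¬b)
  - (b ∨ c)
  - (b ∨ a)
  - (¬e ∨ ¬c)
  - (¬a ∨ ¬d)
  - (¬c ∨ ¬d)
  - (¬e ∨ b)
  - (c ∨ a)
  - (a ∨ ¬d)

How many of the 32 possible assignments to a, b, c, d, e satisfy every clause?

2

The models are:
  a=1 b=0 c=1 d=0 e=0
  a=1 b=1 c=1 d=0 e=0
Count: 2.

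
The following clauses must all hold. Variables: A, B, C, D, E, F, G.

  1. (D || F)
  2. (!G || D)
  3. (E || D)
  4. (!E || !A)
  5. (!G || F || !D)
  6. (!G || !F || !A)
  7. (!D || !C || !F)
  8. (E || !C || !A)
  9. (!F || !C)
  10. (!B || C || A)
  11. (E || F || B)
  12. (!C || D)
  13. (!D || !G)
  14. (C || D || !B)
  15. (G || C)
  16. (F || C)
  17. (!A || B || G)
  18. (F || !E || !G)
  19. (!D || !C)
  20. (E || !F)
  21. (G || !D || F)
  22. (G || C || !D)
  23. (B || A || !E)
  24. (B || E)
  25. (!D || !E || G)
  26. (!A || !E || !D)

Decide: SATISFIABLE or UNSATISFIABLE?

D = True:
  propagation gives G=False, C=True; an empty clause results — contradiction.
D = False:
  propagation gives F=True, G=False, E=True, A=False; an empty clause results — contradiction.
Every branch closes, so no satisfying assignment exists.

UNSATISFIABLE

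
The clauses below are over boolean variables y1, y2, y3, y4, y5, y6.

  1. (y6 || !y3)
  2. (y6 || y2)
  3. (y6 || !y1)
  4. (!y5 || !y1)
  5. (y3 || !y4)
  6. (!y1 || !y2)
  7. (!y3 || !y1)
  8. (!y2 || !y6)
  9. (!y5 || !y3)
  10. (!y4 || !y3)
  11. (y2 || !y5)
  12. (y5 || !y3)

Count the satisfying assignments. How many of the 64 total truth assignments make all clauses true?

4

The models are:
  y1=0 y2=0 y3=0 y4=0 y5=0 y6=1
  y1=0 y2=1 y3=0 y4=0 y5=0 y6=0
  y1=0 y2=1 y3=0 y4=0 y5=1 y6=0
  y1=1 y2=0 y3=0 y4=0 y5=0 y6=1
That's 4 in total.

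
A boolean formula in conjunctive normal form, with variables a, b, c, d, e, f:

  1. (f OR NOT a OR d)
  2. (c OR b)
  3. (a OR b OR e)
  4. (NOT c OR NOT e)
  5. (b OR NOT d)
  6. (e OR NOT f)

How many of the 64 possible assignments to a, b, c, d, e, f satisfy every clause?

Split on b, then e.
  b=T, e=T: 7 of the 16 assignments to (a,c,d,f) work.
  b=T, e=F: c free; 3 ways for (a,d,f) × 2^1 = 6.
  b=F, e=T: a clause becomes empty — 0.
  b=F, e=F: a clause becomes empty — 0.
Total: 7 + 6 + 0 + 0 = 13.

13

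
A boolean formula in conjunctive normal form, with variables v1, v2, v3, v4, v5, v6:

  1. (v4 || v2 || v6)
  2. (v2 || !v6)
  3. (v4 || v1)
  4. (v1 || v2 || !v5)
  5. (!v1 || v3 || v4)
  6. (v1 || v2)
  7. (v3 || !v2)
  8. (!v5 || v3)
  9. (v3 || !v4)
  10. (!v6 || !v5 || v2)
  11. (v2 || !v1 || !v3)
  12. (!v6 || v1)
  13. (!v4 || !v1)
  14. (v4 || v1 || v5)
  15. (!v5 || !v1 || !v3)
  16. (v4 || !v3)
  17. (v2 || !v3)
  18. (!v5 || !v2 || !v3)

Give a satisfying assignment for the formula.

v1=False, v2=True, v3=True, v4=True, v5=False, v6=False

Try v1 = False.
  then v4 is forced to True.
  then v2 is forced to True.
  then v3 is forced to True.
  then v6 is forced to False.
  then v5 is forced to False.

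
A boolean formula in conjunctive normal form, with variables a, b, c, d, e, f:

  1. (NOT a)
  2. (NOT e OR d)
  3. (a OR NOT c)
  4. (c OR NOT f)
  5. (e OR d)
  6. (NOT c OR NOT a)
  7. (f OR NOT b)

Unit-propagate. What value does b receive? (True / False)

False

(NOT a) is a unit clause: a = False.
(a OR NOT c) with a = False leaves only NOT c, so c = False.
From (NOT f OR c) and c = False: f = False.
In (f OR NOT b), f is now false; NOT b must hold, so b = False.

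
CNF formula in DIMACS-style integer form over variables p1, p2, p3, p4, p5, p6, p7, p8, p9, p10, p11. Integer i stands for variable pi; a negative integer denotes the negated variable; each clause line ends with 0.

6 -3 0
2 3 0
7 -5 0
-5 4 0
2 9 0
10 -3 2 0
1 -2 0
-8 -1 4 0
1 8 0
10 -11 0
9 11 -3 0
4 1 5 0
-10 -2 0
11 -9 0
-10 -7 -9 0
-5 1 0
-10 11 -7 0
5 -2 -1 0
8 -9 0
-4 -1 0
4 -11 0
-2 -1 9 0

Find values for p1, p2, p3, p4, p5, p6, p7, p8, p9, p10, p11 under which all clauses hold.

p1=F, p2=F, p3=T, p4=T, p5=F, p6=T, p7=F, p8=T, p9=T, p10=T, p11=T

Pure literal: p6 appears only positively; assign p6 = True.
Branch on p1: take p1 = False.
  then p2 is forced to False.
  then p3 is forced to True.
  then p9 is forced to True.
  then p10 is forced to True.
  then p8 is forced to True.
  then p11 is forced to True.
  then p7 is forced to False.
  then p5 is forced to False.
  then p4 is forced to True.
Every clause has at least one true literal under this assignment.
Check each clause:
  1. {p6, ¬p3} — p6 is true.
  2. {p3, p2} — p3 is true.
  3. {¬p5, p7} — ¬p5 is true.
  4. {¬p5, p4} — ¬p5 is true.
  5. {p2, p9} — p9 is true.
  6. {¬p3, p10, p2} — p10 is true.
  7. {¬p2, p1} — ¬p2 is true.
  8. {¬p1, ¬p8, p4} — p4 is true.
  9. {p1, p8} — p8 is true.
  10. {¬p11, p10} — p10 is true.
  11. {p9, p11, ¬p3} — p9 is true.
  12. {p4, p1, p5} — p4 is true.
  13. {¬p10, ¬p2} — ¬p2 is true.
  14. {¬p9, p11} — p11 is true.
  15. {¬p9, ¬p10, ¬p7} — ¬p7 is true.
  16. {p1, ¬p5} — ¬p5 is true.
  17. {p11, ¬p7, ¬p10} — ¬p7 is true.
  18. {¬p2, p5, ¬p1} — ¬p2 is true.
  19. {p8, ¬p9} — p8 is true.
  20. {¬p4, ¬p1} — ¬p1 is true.
  21. {p4, ¬p11} — p4 is true.
  22. {¬p1, ¬p2, p9} — p9 is true.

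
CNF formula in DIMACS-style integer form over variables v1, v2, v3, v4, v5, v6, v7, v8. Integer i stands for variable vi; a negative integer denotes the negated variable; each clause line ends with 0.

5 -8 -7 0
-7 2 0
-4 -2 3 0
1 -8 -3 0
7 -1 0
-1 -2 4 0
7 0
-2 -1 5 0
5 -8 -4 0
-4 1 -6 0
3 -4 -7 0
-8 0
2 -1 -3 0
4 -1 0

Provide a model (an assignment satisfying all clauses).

v1=F, v2=T, v3=T, v4=T, v5=F, v6=F, v7=T, v8=F

Check each clause:
  1. (!v7 || v5 || !v8) — !v8 is true.
  2. (!v7 || v2) — v2 is true.
  3. (v3 || !v2 || !v4) — v3 is true.
  4. (v1 || !v3 || !v8) — !v8 is true.
  5. (!v1 || v7) — !v1 is true.
  6. (!v2 || v4 || !v1) — v4 is true.
  7. (v7) — v7 is true.
  8. (!v2 || v5 || !v1) — !v1 is true.
  9. (v5 || !v4 || !v8) — !v8 is true.
  10. (v1 || !v4 || !v6) — !v6 is true.
  11. (!v7 || !v4 || v3) — v3 is true.
  12. (!v8) — !v8 is true.
  13. (!v1 || v2 || !v3) — v2 is true.
  14. (!v1 || v4) — v4 is true.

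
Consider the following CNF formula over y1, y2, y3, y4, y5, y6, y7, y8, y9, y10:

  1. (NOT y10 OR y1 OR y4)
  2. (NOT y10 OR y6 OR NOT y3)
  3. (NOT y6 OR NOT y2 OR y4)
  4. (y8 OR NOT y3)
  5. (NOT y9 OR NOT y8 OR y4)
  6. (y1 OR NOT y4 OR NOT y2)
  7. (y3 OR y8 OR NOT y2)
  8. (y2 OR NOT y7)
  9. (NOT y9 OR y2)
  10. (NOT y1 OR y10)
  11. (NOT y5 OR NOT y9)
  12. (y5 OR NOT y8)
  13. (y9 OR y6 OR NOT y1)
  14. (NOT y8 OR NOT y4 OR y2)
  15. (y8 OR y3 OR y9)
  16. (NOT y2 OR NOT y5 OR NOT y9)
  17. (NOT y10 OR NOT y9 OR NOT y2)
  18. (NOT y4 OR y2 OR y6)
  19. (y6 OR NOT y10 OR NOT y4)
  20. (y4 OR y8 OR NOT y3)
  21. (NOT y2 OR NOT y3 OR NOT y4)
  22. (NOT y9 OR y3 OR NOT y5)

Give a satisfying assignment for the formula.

y1=False, y2=True, y3=False, y4=False, y5=True, y6=False, y7=False, y8=True, y9=False, y10=False

Pure literal: y7 appears only negated; assign y7 = False.
Try y1 = False.
For the remaining variables, y2 = True, y3 = False, y4 = False, y5 = True, y6 = False, y8 = True, y9 = False, y10 = False works.
Every clause has at least one true literal under this assignment.
Check each clause:
  1. (y4 OR NOT y10 OR y1) — NOT y10 is true.
  2. (y6 OR NOT y10 OR NOT y3) — NOT y3 is true.
  3. (y4 OR NOT y2 OR NOT y6) — NOT y6 is true.
  4. (y8 OR NOT y3) — y8 is true.
  5. (y4 OR NOT y9 OR NOT y8) — NOT y9 is true.
  6. (NOT y2 OR NOT y4 OR y1) — NOT y4 is true.
  7. (y8 OR NOT y2 OR y3) — y8 is true.
  8. (y2 OR NOT y7) — NOT y7 is true.
  9. (NOT y9 OR y2) — y2 is true.
  10. (NOT y1 OR y10) — NOT y1 is true.
  11. (NOT y9 OR NOT y5) — NOT y9 is true.
  12. (y5 OR NOT y8) — y5 is true.
  13. (y9 OR y6 OR NOT y1) — NOT y1 is true.
  14. (NOT y4 OR NOT y8 OR y2) — y2 is true.
  15. (y8 OR y9 OR y3) — y8 is true.
  16. (NOT y5 OR NOT y9 OR NOT y2) — NOT y9 is true.
  17. (NOT y2 OR NOT y9 OR NOT y10) — NOT y10 is true.
  18. (y6 OR y2 OR NOT y4) — y2 is true.
  19. (NOT y10 OR y6 OR NOT y4) — NOT y4 is true.
  20. (y8 OR y4 OR NOT y3) — y8 is true.
  21. (NOT y2 OR NOT y4 OR NOT y3) — NOT y4 is true.
  22. (NOT y5 OR y3 OR NOT y9) — NOT y9 is true.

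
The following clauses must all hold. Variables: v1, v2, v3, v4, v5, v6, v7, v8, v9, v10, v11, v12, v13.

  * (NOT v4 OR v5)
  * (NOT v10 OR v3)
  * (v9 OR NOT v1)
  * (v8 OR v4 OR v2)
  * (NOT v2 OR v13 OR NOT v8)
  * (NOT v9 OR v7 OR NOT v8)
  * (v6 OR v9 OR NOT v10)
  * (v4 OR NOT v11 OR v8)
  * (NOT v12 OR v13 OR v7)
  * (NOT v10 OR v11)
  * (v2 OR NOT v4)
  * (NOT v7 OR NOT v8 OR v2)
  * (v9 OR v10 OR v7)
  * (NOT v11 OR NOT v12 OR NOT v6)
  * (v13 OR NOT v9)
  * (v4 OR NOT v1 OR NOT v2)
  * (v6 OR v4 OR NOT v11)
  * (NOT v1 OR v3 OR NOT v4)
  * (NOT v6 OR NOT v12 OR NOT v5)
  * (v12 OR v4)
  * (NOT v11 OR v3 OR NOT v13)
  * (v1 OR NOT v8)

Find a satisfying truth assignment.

v1 = True  v2 = True  v3 = True  v4 = True  v5 = True  v6 = False  v7 = False  v8 = False  v9 = True  v10 = False  v11 = False  v12 = True  v13 = True

v3 occurs only positively in the remaining clauses — set v3 = True.
Set v1 = True and propagate.
  then v9 is forced to True.
  then v13 is forced to True.
Try v2 = True.
  then v4 is forced to True.
  then v5 is forced to True.
For the remaining variables, v6 = False, v7 = False, v8 = False, v10 = False, v11 = False, v12 = True works.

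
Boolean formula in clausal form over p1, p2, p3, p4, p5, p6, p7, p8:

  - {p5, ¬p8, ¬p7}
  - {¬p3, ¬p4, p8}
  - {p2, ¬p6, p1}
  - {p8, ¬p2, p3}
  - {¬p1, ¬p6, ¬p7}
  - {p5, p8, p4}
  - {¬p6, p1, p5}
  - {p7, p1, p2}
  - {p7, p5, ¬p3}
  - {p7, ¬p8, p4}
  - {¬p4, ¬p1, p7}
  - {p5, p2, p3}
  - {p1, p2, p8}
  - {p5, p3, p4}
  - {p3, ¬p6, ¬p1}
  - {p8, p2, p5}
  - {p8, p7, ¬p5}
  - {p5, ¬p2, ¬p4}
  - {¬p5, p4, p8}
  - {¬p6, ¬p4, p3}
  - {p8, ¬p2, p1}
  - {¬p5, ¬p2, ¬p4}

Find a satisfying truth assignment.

p1=1, p2=1, p3=0, p4=0, p5=1, p6=0, p7=1, p8=1

p6 occurs only negated in the remaining clauses — set p6 = False.
Branch on p1: take p1 = True.
Try p2 = True.
Set p3 = False and propagate.
  then p8 is forced to True.
For the remaining variables, p4 = False, p5 = True, p7 = True works.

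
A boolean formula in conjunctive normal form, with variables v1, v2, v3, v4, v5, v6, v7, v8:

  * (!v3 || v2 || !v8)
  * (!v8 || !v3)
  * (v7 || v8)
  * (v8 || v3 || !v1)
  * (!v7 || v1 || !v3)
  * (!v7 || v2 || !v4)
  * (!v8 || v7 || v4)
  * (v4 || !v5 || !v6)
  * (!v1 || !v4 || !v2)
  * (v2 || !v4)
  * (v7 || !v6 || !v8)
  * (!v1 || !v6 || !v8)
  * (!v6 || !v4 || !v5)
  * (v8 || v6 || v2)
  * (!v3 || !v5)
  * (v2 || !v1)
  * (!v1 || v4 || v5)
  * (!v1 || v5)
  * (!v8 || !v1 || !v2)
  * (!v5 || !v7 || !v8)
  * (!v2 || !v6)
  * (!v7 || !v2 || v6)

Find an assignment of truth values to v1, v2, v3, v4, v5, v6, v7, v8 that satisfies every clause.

Set v1 = False and propagate.
Set v2 = True and propagate.
  then v6 is forced to False.
  then v7 is forced to False.
  then v8 is forced to True.
  then v3 is forced to False.
  then v4 is forced to True.
v5 is now unconstrained; take v5 = False.
Every clause has at least one true literal under this assignment.

v1 = False  v2 = True  v3 = False  v4 = True  v5 = False  v6 = False  v7 = False  v8 = True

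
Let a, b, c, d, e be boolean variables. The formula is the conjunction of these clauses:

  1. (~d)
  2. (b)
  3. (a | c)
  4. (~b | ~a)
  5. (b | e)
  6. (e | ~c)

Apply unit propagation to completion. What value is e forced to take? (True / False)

True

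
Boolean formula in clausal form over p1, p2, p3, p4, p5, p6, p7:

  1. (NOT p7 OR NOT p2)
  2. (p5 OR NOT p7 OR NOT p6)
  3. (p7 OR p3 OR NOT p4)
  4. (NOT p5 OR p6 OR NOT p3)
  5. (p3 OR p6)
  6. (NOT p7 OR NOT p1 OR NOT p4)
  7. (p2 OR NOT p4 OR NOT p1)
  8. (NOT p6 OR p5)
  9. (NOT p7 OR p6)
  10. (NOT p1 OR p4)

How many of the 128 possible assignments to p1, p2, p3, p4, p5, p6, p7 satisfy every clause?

Split on p6, then p7.
  p6=T, p7=T: remaining (p1,p2,p3,p4,p5) ∈ {(F,F,F,F,T); (F,F,F,T,T); (F,F,T,F,T); (F,F,T,T,T)} — 4.
  p6=T, p7=F: 7 of the 32 assignments to (p1,p2,p3,p4,p5) work.
  p6=F, p7=T: a clause becomes empty — 0.
  p6=F, p7=F: 5 of the 32 assignments to (p1,p2,p3,p4,p5) work.
Total: 4 + 7 + 0 + 5 = 16.

16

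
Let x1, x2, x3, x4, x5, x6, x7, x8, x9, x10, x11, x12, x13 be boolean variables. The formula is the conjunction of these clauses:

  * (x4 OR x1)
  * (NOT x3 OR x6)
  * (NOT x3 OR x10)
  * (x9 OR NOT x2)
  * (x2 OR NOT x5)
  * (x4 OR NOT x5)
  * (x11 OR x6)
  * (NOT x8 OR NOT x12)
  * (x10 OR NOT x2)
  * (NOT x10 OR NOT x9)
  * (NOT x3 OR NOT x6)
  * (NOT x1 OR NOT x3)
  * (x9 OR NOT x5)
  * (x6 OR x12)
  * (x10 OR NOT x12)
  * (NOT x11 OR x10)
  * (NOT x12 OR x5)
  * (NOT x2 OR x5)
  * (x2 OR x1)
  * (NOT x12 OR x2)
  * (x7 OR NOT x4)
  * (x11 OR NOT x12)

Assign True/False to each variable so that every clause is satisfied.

x1=True, x2=False, x3=False, x4=False, x5=False, x6=True, x7=True, x8=True, x9=False, x10=True, x11=True, x12=False, x13=True

Check each clause:
  1. (x4 OR x1) — x1 is true.
  2. (x6 OR NOT x3) — NOT x3 is true.
  3. (x10 OR NOT x3) — x10 is true.
  4. (x9 OR NOT x2) — NOT x2 is true.
  5. (x2 OR NOT x5) — NOT x5 is true.
  6. (NOT x5 OR x4) — NOT x5 is true.
  7. (x11 OR x6) — x11 is true.
  8. (NOT x12 OR NOT x8) — NOT x12 is true.
  9. (x10 OR NOT x2) — x10 is true.
  10. (NOT x9 OR NOT x10) — NOT x9 is true.
  11. (NOT x6 OR NOT x3) — NOT x3 is true.
  12. (NOT x1 OR NOT x3) — NOT x3 is true.
  13. (NOT x5 OR x9) — NOT x5 is true.
  14. (x12 OR x6) — x6 is true.
  15. (x10 OR NOT x12) — x10 is true.
  16. (x10 OR NOT x11) — x10 is true.
  17. (x5 OR NOT x12) — NOT x12 is true.
  18. (NOT x2 OR x5) — NOT x2 is true.
  19. (x1 OR x2) — x1 is true.
  20. (x2 OR NOT x12) — NOT x12 is true.
  21. (NOT x4 OR x7) — NOT x4 is true.
  22. (x11 OR NOT x12) — x11 is true.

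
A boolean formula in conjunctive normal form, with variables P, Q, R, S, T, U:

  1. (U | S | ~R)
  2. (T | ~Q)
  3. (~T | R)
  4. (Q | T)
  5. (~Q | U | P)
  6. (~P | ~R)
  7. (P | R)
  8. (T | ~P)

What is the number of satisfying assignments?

5

The models are:
  P=0 Q=0 R=1 S=0 T=1 U=1
  P=0 Q=0 R=1 S=1 T=1 U=0
  P=0 Q=0 R=1 S=1 T=1 U=1
  P=0 Q=1 R=1 S=0 T=1 U=1
  P=0 Q=1 R=1 S=1 T=1 U=1
That's 5 in total.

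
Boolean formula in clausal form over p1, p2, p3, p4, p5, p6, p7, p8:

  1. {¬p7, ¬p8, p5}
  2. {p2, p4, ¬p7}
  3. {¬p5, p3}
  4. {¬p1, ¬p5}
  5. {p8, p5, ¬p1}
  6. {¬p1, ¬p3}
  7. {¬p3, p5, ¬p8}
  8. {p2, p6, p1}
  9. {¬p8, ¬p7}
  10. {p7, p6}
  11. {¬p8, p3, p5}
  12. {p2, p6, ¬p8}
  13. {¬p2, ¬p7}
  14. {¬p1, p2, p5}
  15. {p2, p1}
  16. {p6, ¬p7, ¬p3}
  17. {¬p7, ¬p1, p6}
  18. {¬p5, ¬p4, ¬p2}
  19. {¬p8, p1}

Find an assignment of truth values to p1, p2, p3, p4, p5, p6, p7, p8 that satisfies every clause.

p1=F  p2=T  p3=F  p4=T  p5=F  p6=T  p7=F  p8=F

p6 occurs only positively in the remaining clauses — set p6 = True.
Branch on p1: take p1 = False.
  then p2 is forced to True.
  then p7 is forced to False.
  then p8 is forced to False.
Try p3 = False.
  then p5 is forced to False.
p4 is now unconstrained; take p4 = True.
Every clause has at least one true literal under this assignment.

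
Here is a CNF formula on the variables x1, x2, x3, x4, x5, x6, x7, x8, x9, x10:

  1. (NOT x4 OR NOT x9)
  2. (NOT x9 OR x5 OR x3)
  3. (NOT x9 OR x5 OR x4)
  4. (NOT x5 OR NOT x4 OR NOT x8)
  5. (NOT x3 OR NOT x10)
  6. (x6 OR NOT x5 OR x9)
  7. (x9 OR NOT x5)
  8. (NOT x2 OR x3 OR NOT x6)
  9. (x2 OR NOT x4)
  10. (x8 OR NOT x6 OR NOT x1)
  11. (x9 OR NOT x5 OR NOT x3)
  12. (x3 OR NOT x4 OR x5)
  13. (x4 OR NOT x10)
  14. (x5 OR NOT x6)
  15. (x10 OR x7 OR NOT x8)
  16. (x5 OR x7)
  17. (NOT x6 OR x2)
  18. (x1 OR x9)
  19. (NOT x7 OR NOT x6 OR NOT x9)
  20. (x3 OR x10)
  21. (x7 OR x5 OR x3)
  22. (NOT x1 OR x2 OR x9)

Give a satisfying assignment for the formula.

x1 = 0, x2 = 1, x3 = 1, x4 = 0, x5 = 1, x6 = 0, x7 = 1, x8 = 0, x9 = 1, x10 = 0

Check each clause:
  1. (NOT x4 OR NOT x9) — NOT x4 is true.
  2. (NOT x9 OR x3 OR x5) — x3 is true.
  3. (x4 OR x5 OR NOT x9) — x5 is true.
  4. (NOT x5 OR NOT x8 OR NOT x4) — NOT x8 is true.
  5. (NOT x3 OR NOT x10) — NOT x10 is true.
  6. (x6 OR x9 OR NOT x5) — x9 is true.
  7. (x9 OR NOT x5) — x9 is true.
  8. (NOT x2 OR x3 OR NOT x6) — NOT x6 is true.
  9. (x2 OR NOT x4) — x2 is true.
  10. (x8 OR NOT x1 OR NOT x6) — NOT x6 is true.
  11. (NOT x3 OR x9 OR NOT x5) — x9 is true.
  12. (x3 OR NOT x4 OR x5) — x3 is true.
  13. (NOT x10 OR x4) — NOT x10 is true.
  14. (NOT x6 OR x5) — NOT x6 is true.
  15. (x10 OR NOT x8 OR x7) — NOT x8 is true.
  16. (x7 OR x5) — x5 is true.
  17. (x2 OR NOT x6) — NOT x6 is true.
  18. (x1 OR x9) — x9 is true.
  19. (NOT x7 OR NOT x9 OR NOT x6) — NOT x6 is true.
  20. (x10 OR x3) — x3 is true.
  21. (x3 OR x5 OR x7) — x3 is true.
  22. (NOT x1 OR x9 OR x2) — x9 is true.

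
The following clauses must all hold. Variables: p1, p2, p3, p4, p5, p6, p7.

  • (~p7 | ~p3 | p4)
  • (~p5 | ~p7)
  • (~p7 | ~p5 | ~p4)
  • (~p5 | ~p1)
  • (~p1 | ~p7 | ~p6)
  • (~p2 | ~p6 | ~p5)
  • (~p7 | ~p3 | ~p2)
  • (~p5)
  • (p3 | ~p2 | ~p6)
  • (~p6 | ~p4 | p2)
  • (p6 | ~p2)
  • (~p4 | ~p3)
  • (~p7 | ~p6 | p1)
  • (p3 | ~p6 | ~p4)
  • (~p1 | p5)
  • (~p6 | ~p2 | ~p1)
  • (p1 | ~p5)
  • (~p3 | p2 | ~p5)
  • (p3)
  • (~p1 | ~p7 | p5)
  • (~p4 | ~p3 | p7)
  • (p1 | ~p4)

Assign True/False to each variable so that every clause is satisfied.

p1=F, p2=F, p3=T, p4=F, p5=F, p6=T, p7=F

(~p5) is a unit clause, so p5 = False.
Unit propagation: (~p1) forces p1 = False.
Unit propagation: (p3) forces p3 = True.
Unit propagation: (~p4) forces p4 = False.
(~p7) is a unit clause, so p7 = False.
p2 occurs only negated in the remaining clauses — set p2 = False.
Pure literal: p6 appears only positively; assign p6 = True.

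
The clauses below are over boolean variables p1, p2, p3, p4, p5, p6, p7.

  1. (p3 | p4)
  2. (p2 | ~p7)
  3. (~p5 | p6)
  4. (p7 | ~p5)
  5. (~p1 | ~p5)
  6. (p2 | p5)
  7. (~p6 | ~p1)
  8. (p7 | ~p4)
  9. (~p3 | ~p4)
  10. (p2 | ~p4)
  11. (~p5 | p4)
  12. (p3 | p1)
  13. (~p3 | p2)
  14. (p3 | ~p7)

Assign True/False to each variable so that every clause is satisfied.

Pure literal: p2 appears only positively; assign p2 = True.
Set p1 = True and propagate.
  then p5 is forced to False.
  then p6 is forced to False.
Try p3 = True.
  then p4 is forced to False.
p7 is now unconstrained; take p7 = True.
Every clause has at least one true literal under this assignment.

p1 = T, p2 = T, p3 = T, p4 = F, p5 = F, p6 = F, p7 = T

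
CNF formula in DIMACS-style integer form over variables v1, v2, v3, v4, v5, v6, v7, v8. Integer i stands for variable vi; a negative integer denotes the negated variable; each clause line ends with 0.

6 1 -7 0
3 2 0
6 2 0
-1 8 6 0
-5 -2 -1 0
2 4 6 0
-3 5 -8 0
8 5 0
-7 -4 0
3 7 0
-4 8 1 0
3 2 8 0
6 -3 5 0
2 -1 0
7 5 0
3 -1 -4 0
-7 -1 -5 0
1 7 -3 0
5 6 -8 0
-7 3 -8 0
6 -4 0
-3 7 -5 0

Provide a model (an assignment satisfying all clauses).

v1=F, v2=F, v3=T, v4=F, v5=T, v6=T, v7=T, v8=T

Pure literal: v6 appears only positively; assign v6 = True.
Try v1 = False.
Try v2 = False.
  then v3 is forced to True.
  then v7 is forced to True.
  then v4 is forced to False.
For the remaining variables, v5 = True, v8 = True works.
Every clause has at least one true literal under this assignment.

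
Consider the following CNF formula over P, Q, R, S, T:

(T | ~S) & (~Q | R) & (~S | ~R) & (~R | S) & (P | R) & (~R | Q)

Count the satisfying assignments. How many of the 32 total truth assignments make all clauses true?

The models are:
  P=1 Q=0 R=0 S=0 T=0
  P=1 Q=0 R=0 S=0 T=1
  P=1 Q=0 R=0 S=1 T=1
Count: 3.

3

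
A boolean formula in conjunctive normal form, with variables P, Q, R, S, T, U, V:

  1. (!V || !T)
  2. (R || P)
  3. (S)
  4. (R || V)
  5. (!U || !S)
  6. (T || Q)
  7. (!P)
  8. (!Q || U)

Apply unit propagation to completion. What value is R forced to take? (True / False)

True

(S) is a unit clause: S = True.
(!S || !U): since S = True, the clause reduces to (!U). U = False.
(!P) stands alone — P = False.
In (R || P), P is now false; R must hold, so R = True.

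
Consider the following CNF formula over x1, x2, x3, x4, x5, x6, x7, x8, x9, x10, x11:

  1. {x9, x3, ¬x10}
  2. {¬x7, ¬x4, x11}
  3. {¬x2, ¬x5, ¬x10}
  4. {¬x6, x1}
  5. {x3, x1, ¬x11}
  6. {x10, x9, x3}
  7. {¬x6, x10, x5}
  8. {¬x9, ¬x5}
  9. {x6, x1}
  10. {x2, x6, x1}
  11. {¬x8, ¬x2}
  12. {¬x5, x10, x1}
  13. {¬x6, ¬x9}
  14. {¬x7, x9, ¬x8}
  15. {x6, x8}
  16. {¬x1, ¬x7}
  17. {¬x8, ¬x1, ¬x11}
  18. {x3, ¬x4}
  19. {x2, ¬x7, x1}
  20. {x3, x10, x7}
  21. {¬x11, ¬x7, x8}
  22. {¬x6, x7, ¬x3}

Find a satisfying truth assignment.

x1=True, x2=False, x3=True, x4=True, x5=True, x6=False, x7=False, x8=True, x9=False, x10=True, x11=False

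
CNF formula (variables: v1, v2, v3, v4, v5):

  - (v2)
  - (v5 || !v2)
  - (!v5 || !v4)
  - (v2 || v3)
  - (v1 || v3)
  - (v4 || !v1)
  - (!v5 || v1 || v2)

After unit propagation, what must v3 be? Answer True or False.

True

Unit clause (v2) sets v2 = True.
From (!v2 || v5) and v2 = True: v5 = True.
In (!v5 || !v4), !v5 is now false; !v4 must hold, so v4 = False.
From (v4 || !v1) and v4 = False: v1 = False.
From (v3 || v1) and v1 = False: v3 = True.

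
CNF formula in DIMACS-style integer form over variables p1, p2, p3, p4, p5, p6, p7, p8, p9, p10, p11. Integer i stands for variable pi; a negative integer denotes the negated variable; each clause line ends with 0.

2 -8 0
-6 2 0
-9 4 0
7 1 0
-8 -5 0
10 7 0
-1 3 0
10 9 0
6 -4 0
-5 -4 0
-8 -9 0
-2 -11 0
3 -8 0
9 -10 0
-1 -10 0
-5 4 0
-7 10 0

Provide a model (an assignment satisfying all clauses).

p5 occurs only negated in the remaining clauses — set p5 = False.
p8 occurs only negated in the remaining clauses — set p8 = False.
Try p1 = False.
  then p7 is forced to True.
  then p10 is forced to True.
  then p9 is forced to True.
  then p4 is forced to True.
  then p6 is forced to True.
  then p2 is forced to True.
  then p11 is forced to False.
p3 is now unconstrained; take p3 = False.

p1=F  p2=T  p3=F  p4=T  p5=F  p6=T  p7=T  p8=F  p9=T  p10=T  p11=F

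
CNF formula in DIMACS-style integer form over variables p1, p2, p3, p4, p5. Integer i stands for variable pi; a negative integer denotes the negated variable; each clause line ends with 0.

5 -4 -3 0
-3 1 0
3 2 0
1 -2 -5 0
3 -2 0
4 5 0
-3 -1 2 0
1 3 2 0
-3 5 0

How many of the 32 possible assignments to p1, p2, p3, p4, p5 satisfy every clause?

2

The models are:
  p1=1 p2=1 p3=1 p4=0 p5=1
  p1=1 p2=1 p3=1 p4=1 p5=1
Count: 2.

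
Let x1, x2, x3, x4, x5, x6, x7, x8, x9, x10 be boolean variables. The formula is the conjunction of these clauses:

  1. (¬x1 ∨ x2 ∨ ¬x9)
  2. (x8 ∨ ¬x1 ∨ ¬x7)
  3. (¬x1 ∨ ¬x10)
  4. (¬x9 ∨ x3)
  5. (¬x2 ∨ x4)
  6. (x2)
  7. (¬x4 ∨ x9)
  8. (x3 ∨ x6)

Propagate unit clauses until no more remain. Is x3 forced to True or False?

(x2) stands alone — x2 = True.
(x4 ∨ ¬x2) with x2 = True leaves only x4, so x4 = True.
In (¬x4 ∨ x9), ¬x4 is now false; x9 must hold, so x9 = True.
In (¬x9 ∨ x3), ¬x9 is now false; x3 must hold, so x3 = True.

True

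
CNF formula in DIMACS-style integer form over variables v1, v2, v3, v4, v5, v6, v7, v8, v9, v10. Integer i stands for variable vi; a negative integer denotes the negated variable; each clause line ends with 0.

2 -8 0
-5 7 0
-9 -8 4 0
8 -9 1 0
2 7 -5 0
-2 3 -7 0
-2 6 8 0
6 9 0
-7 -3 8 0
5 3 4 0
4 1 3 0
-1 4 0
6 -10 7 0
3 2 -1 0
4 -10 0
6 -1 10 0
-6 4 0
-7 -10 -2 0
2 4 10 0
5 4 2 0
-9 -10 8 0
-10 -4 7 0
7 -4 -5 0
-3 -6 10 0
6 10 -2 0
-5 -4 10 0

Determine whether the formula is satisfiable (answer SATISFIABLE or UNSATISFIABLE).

SATISFIABLE

Branch on v1: take v1 = False.
Set v2 = True and propagate.
The remaining clauses are satisfied by v3 = False, v4 = True, v5 = False, v6 = True, v7 = False, v8 = True, v9 = False, v10 = False.
So v1=False, v2=True, v3=False, v4=True, v5=False, v6=True, v7=False, v8=True, v9=False, v10=False is a satisfying assignment.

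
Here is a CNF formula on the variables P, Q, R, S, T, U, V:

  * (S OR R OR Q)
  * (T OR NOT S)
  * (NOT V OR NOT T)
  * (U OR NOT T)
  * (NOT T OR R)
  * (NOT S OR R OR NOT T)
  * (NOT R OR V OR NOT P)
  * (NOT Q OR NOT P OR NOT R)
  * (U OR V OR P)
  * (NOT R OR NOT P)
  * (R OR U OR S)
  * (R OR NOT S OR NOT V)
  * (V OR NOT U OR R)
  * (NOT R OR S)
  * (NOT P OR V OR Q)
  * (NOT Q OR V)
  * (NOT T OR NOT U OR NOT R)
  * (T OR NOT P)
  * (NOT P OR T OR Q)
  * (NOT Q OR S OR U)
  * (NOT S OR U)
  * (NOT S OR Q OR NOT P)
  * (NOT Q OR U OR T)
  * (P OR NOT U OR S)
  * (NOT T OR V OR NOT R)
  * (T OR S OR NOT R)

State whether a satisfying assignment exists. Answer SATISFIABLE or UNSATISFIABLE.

R = True:
  propagation gives P=False, S=True, T=True, V=False; an empty clause results — contradiction.
R = False:
  propagation gives T=False, S=False, Q=True, U=True; an empty clause results — contradiction.
Every branch closes, so no satisfying assignment exists.

UNSATISFIABLE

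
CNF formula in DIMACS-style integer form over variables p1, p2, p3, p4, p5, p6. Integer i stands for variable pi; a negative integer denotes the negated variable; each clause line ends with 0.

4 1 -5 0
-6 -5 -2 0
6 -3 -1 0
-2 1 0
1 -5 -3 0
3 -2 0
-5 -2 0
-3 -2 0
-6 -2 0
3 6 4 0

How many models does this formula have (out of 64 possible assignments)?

19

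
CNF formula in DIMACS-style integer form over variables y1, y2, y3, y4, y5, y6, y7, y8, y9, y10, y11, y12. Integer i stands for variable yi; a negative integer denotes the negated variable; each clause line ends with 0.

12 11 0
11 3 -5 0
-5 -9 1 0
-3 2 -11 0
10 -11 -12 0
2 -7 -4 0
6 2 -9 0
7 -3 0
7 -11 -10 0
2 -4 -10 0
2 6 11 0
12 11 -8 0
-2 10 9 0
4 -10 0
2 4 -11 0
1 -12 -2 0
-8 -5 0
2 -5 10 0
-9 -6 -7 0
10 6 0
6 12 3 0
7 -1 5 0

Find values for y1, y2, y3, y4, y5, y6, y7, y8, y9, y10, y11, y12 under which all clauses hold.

y1 = 1, y2 = 1, y3 = 0, y4 = 1, y5 = 1, y6 = 1, y7 = 1, y8 = 0, y9 = 0, y10 = 1, y11 = 1, y12 = 1

y8 occurs only negated in the remaining clauses — set y8 = False.
Branch on y1: take y1 = True.
Try y2 = True.
Try y3 = False.
For the remaining variables, y4 = True, y5 = True, y6 = True, y7 = True, y9 = False, y10 = True, y11 = True, y12 = True works.
Check each clause:
  1. (y11 | y12) — y11 is true.
  2. (~y5 | y11 | y3) — y11 is true.
  3. (y1 | ~y5 | ~y9) — y1 is true.
  4. (~y3 | ~y11 | y2) — ~y3 is true.
  5. (y10 | ~y11 | ~y12) — y10 is true.
  6. (~y7 | ~y4 | y2) — y2 is true.
  7. (y2 | y6 | ~y9) — y2 is true.
  8. (y7 | ~y3) — ~y3 is true.
  9. (~y10 | ~y11 | y7) — y7 is true.
  10. (~y10 | y2 | ~y4) — y2 is true.
  11. (y2 | y11 | y6) — y2 is true.
  12. (~y8 | y12 | y11) — ~y8 is true.
  13. (~y2 | y10 | y9) — y10 is true.
  14. (y4 | ~y10) — y4 is true.
  15. (y2 | y4 | ~y11) — y2 is true.
  16. (~y12 | ~y2 | y1) — y1 is true.
  17. (~y5 | ~y8) — ~y8 is true.
  18. (~y5 | y10 | y2) — y2 is true.
  19. (~y6 | ~y9 | ~y7) — ~y9 is true.
  20. (y6 | y10) — y10 is true.
  21. (y3 | y12 | y6) — y12 is true.
  22. (y7 | ~y1 | y5) — y5 is true.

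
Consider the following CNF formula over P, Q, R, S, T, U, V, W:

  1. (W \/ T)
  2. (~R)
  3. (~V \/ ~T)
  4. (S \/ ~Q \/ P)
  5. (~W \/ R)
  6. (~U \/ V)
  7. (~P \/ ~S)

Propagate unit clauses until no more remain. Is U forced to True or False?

(~R) is a unit clause: R = False.
(~W \/ R): since R = False, the clause reduces to (~W). W = False.
In (W \/ T), W is now false; T must hold, so T = True.
From (~T \/ ~V) and T = True: V = False.
(V \/ ~U): since V = False, the clause reduces to (~U). U = False.

False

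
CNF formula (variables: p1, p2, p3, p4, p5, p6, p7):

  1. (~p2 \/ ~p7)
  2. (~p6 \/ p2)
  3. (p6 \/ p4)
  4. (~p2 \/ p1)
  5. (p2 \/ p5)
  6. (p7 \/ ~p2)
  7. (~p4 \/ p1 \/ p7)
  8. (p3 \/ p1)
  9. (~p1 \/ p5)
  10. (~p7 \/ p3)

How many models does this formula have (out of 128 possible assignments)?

4

Satisfying assignments:
  p1=0 p2=0 p3=1 p4=1 p5=1 p6=0 p7=1
  p1=1 p2=0 p3=0 p4=1 p5=1 p6=0 p7=0
  p1=1 p2=0 p3=1 p4=1 p5=1 p6=0 p7=0
  p1=1 p2=0 p3=1 p4=1 p5=1 p6=0 p7=1
Count: 4.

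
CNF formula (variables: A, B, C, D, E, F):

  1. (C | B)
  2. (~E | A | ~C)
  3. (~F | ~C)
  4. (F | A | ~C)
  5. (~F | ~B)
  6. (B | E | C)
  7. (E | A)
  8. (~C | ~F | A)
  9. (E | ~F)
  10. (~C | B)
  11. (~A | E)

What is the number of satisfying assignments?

Satisfying assignments:
  A=0 B=1 C=0 D=0 E=1 F=0
  A=0 B=1 C=0 D=1 E=1 F=0
  A=1 B=1 C=0 D=0 E=1 F=0
  A=1 B=1 C=0 D=1 E=1 F=0
  A=1 B=1 C=1 D=0 E=1 F=0
  A=1 B=1 C=1 D=1 E=1 F=0
Count: 6.

6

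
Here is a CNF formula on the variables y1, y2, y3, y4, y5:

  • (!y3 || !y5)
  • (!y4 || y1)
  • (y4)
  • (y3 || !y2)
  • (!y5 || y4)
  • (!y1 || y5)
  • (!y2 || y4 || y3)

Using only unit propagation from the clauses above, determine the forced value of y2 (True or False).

(y4) stands alone — y4 = True.
From (!y4 || y1) and y4 = True: y1 = True.
(y5 || !y1): since y1 = True, the clause reduces to (y5). y5 = True.
(!y5 || !y3) with y5 = True leaves only !y3, so y3 = False.
(y3 || !y2) with y3 = False leaves only !y2, so y2 = False.

False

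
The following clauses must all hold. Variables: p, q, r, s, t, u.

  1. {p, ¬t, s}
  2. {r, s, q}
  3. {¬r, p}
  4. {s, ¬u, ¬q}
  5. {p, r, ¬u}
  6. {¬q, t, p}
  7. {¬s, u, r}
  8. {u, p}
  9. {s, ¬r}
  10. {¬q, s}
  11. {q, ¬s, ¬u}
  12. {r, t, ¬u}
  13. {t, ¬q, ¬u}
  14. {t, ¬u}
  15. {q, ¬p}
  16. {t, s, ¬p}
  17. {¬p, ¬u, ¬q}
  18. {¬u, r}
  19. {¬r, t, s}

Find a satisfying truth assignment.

p = 1, q = 1, r = 1, s = 1, t = 1, u = 0

Try p = True.
  then q is forced to True.
  then s is forced to True.
  then u is forced to False.
  then r is forced to True.
t is now unconstrained; take t = True.
Check each clause:
  1. {p, s, ¬t} — p is true.
  2. {r, q, s} — q is true.
  3. {¬r, p} — p is true.
  4. {s, ¬u, ¬q} — ¬u is true.
  5. {¬u, r, p} — p is true.
  6. {t, p, ¬q} — p is true.
  7. {u, r, ¬s} — r is true.
  8. {u, p} — p is true.
  9. {¬r, s} — s is true.
  10. {¬q, s} — s is true.
  11. {¬s, ¬u, q} — ¬u is true.
  12. {r, t, ¬u} — ¬u is true.
  13. {t, ¬u, ¬q} — ¬u is true.
  14. {¬u, t} — ¬u is true.
  15. {¬p, q} — q is true.
  16. {¬p, s, t} — s is true.
  17. {¬q, ¬u, ¬p} — ¬u is true.
  18. {r, ¬u} — ¬u is true.
  19. {s, t, ¬r} — s is true.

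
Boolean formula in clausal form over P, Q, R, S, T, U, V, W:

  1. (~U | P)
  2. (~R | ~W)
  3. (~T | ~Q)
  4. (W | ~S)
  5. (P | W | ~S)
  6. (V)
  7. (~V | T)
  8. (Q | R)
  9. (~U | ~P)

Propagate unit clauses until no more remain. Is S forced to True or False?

Unit clause (V) sets V = True.
From (~V | T) and V = True: T = True.
(~T | ~Q) with T = True leaves only ~Q, so Q = False.
In (R | Q), Q is now false; R must hold, so R = True.
From (~R | ~W) and R = True: W = False.
In (~S | W), W is now false; ~S must hold, so S = False.

False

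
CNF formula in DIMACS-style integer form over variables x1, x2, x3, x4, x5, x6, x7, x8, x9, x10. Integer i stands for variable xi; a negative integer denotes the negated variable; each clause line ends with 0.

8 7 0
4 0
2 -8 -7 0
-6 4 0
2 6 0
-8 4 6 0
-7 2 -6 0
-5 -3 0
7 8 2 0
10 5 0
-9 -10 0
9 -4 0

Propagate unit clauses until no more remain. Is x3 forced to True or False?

Unit clause (x4) sets x4 = True.
(x9 || !x4) with x4 = True leaves only x9, so x9 = True.
(!x9 || !x10) with x9 = True leaves only !x10, so x10 = False.
In (x10 || x5), x10 is now false; x5 must hold, so x5 = True.
(!x3 || !x5): since x5 = True, the clause reduces to (!x3). x3 = False.

False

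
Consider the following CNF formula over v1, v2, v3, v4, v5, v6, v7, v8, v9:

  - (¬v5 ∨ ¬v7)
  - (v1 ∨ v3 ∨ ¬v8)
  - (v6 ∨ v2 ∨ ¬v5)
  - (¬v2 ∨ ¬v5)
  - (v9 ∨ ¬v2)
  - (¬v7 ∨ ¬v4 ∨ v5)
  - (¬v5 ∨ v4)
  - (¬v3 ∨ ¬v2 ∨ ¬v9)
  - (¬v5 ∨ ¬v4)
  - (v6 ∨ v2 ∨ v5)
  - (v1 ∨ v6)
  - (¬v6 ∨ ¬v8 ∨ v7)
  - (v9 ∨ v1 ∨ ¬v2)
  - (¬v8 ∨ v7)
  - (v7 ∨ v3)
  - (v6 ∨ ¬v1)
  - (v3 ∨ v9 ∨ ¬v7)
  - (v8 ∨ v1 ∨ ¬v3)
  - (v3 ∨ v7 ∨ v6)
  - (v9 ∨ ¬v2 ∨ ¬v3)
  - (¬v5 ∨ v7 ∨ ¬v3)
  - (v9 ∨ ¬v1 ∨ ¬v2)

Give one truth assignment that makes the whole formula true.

v1 = F, v2 = F, v3 = F, v4 = F, v5 = F, v6 = T, v7 = T, v8 = F, v9 = T

Check each clause:
  1. (¬v5 ∨ ¬v7) — ¬v5 is true.
  2. (v3 ∨ ¬v8 ∨ v1) — ¬v8 is true.
  3. (v2 ∨ v6 ∨ ¬v5) — ¬v5 is true.
  4. (¬v2 ∨ ¬v5) — ¬v5 is true.
  5. (¬v2 ∨ v9) — v9 is true.
  6. (v5 ∨ ¬v7 ∨ ¬v4) — ¬v4 is true.
  7. (¬v5 ∨ v4) — ¬v5 is true.
  8. (¬v2 ∨ ¬v9 ∨ ¬v3) — ¬v3 is true.
  9. (¬v4 ∨ ¬v5) — ¬v5 is true.
  10. (v2 ∨ v6 ∨ v5) — v6 is true.
  11. (v6 ∨ v1) — v6 is true.
  12. (¬v6 ∨ v7 ∨ ¬v8) — ¬v8 is true.
  13. (v9 ∨ ¬v2 ∨ v1) — v9 is true.
  14. (v7 ∨ ¬v8) — ¬v8 is true.
  15. (v7 ∨ v3) — v7 is true.
  16. (¬v1 ∨ v6) — v6 is true.
  17. (v3 ∨ v9 ∨ ¬v7) — v9 is true.
  18. (¬v3 ∨ v1 ∨ v8) — ¬v3 is true.
  19. (v6 ∨ v3 ∨ v7) — v6 is true.
  20. (v9 ∨ ¬v3 ∨ ¬v2) — v9 is true.
  21. (¬v5 ∨ ¬v3 ∨ v7) — ¬v5 is true.
  22. (v9 ∨ ¬v1 ∨ ¬v2) — v9 is true.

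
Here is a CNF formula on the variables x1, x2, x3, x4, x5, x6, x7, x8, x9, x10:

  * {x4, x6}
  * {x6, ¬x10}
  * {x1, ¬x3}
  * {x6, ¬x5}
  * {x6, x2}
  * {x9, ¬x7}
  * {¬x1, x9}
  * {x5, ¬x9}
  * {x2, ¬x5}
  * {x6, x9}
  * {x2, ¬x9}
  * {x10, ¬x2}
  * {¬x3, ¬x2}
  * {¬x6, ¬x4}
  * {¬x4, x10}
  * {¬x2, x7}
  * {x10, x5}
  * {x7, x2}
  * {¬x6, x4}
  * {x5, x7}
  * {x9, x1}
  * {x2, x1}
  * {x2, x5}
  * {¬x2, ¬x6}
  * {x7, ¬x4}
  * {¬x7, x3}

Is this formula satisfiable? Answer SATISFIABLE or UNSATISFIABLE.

x2 = True:
  propagation gives x10=True, x6=True; an empty clause results — contradiction.
x2 = False:
  propagation gives x6=True, x5=False; an empty clause results — contradiction.
Every branch closes, so no satisfying assignment exists.

UNSATISFIABLE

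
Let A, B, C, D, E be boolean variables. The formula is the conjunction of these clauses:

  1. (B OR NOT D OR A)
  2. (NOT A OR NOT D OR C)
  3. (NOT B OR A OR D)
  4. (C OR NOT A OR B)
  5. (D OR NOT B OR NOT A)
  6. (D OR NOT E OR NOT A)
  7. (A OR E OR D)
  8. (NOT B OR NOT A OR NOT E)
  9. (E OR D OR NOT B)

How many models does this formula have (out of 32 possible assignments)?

Case analysis on A and D:
  A=T, D=T: remaining (B,C,E) ∈ {(F,T,F); (F,T,T); (T,T,F)} — 3.
  A=T, D=F: remaining (B,C,E) ∈ {(F,T,F)} — 1.
  A=F, D=T: remaining (B,C,E) ∈ {(T,F,F); (T,F,T); (T,T,F); (T,T,T)} — 4.
  A=F, D=F: remaining (B,C,E) ∈ {(F,F,T); (F,T,T)} — 2.
Total: 3 + 1 + 4 + 2 = 10.

10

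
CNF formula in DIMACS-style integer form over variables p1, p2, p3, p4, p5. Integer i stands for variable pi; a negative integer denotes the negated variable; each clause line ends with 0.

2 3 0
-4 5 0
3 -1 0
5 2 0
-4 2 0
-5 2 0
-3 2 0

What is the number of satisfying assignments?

9

Split on p2, then p3.
  p2=1, p3=1: p1 free; 3 ways for (p4,p5) × 2^1 = 6.
  p2=1, p3=0: remaining (p1,p4,p5) ∈ {(0,0,0); (0,0,1); (0,1,1)} — 3.
  p2=0, p3=1: a clause becomes empty — 0.
  p2=0, p3=0: a clause becomes empty — 0.
Total: 6 + 3 + 0 + 0 = 9.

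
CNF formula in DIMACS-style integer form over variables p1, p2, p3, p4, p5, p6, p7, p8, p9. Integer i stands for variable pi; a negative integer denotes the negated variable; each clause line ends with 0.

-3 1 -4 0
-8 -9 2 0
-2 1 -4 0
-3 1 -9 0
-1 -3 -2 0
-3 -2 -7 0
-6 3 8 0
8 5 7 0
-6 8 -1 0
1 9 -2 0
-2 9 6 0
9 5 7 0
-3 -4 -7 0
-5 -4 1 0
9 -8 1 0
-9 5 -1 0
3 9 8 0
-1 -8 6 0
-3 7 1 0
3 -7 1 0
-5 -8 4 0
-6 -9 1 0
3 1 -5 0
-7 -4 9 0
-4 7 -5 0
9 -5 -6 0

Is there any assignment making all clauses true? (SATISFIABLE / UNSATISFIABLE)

SATISFIABLE

Try p1 = True.
Try p2 = False.
Set p3 = True and propagate.
The remaining clauses are satisfied by p4 = False, p5 = True, p6 = False, p7 = True, p8 = False, p9 = True.
So p1=T, p2=F, p3=T, p4=F, p5=T, p6=F, p7=T, p8=F, p9=T is a satisfying assignment.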